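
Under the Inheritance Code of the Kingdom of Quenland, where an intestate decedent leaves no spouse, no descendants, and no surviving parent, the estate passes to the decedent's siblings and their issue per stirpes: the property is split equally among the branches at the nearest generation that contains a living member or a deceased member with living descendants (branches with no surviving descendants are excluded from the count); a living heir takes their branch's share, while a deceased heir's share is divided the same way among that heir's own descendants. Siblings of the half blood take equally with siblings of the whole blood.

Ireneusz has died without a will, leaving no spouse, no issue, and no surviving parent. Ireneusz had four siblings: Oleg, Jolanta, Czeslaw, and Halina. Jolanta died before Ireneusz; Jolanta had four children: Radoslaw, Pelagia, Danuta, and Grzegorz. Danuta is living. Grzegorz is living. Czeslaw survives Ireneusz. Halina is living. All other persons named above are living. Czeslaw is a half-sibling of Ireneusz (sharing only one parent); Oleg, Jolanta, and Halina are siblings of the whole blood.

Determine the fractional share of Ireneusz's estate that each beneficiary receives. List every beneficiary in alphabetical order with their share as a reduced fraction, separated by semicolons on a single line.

Czeslaw 1/4; Danuta 1/16; Grzegorz 1/16; Halina 1/4; Oleg 1/4; Pelagia 1/16; Radoslaw 1/16

No spouse, descendants, or parent survives, so the estate passes to Ireneusz's siblings per stirpes.
Half-blood and whole-blood siblings take equally under the stated rule.
The estate is divided into 4 equal shares of 1/4 among Oleg, Jolanta, Czeslaw, Halina.
Oleg is living and takes 1/4.
Jolanta predeceased; the 1/4 allotted to Jolanta's branch passes to Jolanta's issue by representation.
The 1/4 is divided into 4 equal shares of 1/16 among Radoslaw, Pelagia, Danuta, Grzegorz.
Radoslaw is living and takes 1/16.
Pelagia is living and takes 1/16.
Danuta is living and takes 1/16.
Grzegorz is living and takes 1/16.
Czeslaw is living and takes 1/4.
Halina is living and takes 1/4.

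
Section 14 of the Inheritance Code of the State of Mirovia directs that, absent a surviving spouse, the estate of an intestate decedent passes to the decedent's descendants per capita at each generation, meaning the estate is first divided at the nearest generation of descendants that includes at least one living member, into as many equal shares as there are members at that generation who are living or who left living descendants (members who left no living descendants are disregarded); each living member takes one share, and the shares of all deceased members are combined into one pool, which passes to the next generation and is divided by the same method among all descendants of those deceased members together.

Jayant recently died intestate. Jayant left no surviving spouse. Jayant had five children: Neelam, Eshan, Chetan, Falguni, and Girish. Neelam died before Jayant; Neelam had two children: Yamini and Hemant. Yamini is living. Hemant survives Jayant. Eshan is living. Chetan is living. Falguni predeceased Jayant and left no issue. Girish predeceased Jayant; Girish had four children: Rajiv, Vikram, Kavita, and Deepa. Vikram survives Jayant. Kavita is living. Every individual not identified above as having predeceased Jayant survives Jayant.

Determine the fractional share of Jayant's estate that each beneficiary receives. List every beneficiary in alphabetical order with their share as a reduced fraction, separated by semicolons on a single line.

Chetan 1/4; Deepa 1/12; Eshan 1/4; Hemant 1/12; Kavita 1/12; Rajiv 1/12; Vikram 1/12; Yamini 1/12

There is no surviving spouse, so the entire estate passes to Jayant's descendants per capita at each generation.
At generation 1 (Neelam, Eshan, Chetan, Girish) there are 4 shares of (1)/4 = 1/4 each.
Living: Eshan and Chetan — each takes 1/4.
Deceased: Neelam and Girish. Their combined 1/2 is pooled and carried to generation 2.
At generation 2 (Yamini, Hemant, Rajiv, Vikram, Kavita, Deepa) there are 6 shares of (1/2)/6 = 1/12 each.
Living: Yamini, Hemant, Rajiv, Vikram, Kavita, and Deepa — each takes 1/12.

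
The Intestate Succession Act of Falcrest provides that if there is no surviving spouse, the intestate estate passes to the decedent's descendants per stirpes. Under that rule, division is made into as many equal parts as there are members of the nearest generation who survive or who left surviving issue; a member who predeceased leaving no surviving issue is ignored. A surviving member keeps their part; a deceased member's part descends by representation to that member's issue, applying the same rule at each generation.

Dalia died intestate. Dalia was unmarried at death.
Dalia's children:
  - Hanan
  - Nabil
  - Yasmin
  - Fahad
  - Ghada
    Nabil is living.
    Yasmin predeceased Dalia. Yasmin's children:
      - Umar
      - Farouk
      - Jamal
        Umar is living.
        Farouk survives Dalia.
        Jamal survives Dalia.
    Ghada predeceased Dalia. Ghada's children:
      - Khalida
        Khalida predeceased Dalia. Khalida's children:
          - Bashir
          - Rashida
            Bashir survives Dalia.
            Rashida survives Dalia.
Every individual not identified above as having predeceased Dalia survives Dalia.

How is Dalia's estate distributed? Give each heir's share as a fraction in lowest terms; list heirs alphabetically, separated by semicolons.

Bashir 1/10; Fahad 1/5; Farouk 1/15; Hanan 1/5; Jamal 1/15; Nabil 1/5; Rashida 1/10; Umar 1/15

There is no surviving spouse, so the entire estate passes to Dalia's descendants per stirpes.
The estate is divided into 5 equal shares of 1/5 among Hanan, Nabil, Yasmin, Fahad, Ghada.
Hanan is living and takes 1/5.
Nabil is living and takes 1/5.
Yasmin predeceased; the 1/5 allotted to Yasmin's branch passes to Yasmin's issue by representation.
The 1/5 is divided into 3 equal shares of 1/15 among Umar, Farouk, Jamal.
Umar is living and takes 1/15.
Farouk is living and takes 1/15.
Jamal is living and takes 1/15.
Fahad is living and takes 1/5.
Ghada predeceased; the 1/5 allotted to Ghada's branch passes to Ghada's issue by representation.
Khalida's line is the sole branch at this level, so the full 1/5 passes to Khalida's issue by representation.
The 1/5 is divided into 2 equal shares of 1/10 among Bashir, Rashida.
Bashir is living and takes 1/10.
Rashida is living and takes 1/10.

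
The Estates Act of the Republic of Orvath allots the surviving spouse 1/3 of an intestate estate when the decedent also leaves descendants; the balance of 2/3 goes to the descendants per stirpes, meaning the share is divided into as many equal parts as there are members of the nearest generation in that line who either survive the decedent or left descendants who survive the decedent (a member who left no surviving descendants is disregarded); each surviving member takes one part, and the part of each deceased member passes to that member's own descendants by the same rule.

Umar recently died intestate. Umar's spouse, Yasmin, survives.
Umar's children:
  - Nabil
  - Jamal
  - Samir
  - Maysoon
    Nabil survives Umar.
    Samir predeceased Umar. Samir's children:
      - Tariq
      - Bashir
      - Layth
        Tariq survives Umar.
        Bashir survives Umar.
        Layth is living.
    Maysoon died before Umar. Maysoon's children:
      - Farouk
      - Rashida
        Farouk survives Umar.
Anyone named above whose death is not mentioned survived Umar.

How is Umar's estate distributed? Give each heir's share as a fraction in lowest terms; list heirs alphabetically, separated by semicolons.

Bashir 1/18; Farouk 1/12; Jamal 1/6; Layth 1/18; Nabil 1/6; Rashida 1/12; Tariq 1/18; Yasmin 1/3

Yasmin, as surviving spouse, takes 1/3.
The remaining 2/3 passes to Umar's descendants per stirpes.
The 2/3 is divided into 4 equal shares of 1/6 among Nabil, Jamal, Samir, Maysoon.
Nabil is living and takes 1/6.
Jamal is living and takes 1/6.
Samir predeceased; the 1/6 allotted to Samir's branch passes to Samir's issue by representation.
The 1/6 is divided into 3 equal shares of 1/18 among Tariq, Bashir, Layth.
Tariq is living and takes 1/18.
Bashir is living and takes 1/18.
Layth is living and takes 1/18.
Maysoon predeceased; the 1/6 allotted to Maysoon's branch passes to Maysoon's issue by representation.
The 1/6 is divided into 2 equal shares of 1/12 among Farouk, Rashida.
Farouk is living and takes 1/12.
Rashida is living and takes 1/12.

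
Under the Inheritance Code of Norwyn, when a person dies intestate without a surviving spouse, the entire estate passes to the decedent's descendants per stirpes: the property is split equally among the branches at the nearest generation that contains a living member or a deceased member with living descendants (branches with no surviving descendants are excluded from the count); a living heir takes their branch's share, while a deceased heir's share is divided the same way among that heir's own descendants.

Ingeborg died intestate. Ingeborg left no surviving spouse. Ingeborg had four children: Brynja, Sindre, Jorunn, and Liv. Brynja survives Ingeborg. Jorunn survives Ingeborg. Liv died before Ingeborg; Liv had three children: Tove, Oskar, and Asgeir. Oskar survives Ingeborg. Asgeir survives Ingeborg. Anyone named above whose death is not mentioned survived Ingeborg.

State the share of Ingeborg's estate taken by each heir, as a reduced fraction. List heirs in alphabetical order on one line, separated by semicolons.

Asgeir 1/12; Brynja 1/4; Jorunn 1/4; Oskar 1/12; Sindre 1/4; Tove 1/12

There is no surviving spouse, so the entire estate passes to Ingeborg's descendants per stirpes.
The estate is divided into 4 equal shares of 1/4 among Brynja, Sindre, Jorunn, Liv.
Brynja is living and takes 1/4.
Sindre is living and takes 1/4.
Jorunn is living and takes 1/4.
Liv predeceased; the 1/4 allotted to Liv's branch passes to Liv's issue by representation.
The 1/4 is divided into 3 equal shares of 1/12 among Tove, Oskar, Asgeir.
Tove is living and takes 1/12.
Oskar is living and takes 1/12.
Asgeir is living and takes 1/12.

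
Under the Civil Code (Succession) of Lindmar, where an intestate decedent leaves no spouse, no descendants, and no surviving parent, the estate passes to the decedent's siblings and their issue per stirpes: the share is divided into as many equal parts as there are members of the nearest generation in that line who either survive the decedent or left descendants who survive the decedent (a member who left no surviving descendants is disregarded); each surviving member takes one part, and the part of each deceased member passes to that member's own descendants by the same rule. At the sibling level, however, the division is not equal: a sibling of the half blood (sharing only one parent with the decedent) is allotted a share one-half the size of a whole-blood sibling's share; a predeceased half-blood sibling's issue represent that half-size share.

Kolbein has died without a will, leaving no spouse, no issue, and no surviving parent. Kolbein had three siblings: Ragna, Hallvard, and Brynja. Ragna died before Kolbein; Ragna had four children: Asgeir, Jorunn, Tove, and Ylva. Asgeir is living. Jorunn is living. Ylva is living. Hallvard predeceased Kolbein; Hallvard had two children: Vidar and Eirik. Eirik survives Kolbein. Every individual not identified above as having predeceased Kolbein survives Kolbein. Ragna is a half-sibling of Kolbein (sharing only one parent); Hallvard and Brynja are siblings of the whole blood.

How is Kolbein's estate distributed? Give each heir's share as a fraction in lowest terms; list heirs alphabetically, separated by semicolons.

No spouse, descendants, or parent survives, so the estate passes to Kolbein's siblings per stirpes.
Half-blood siblings count for one-half the weight of whole-blood siblings at the initial division.
Dividing 1 in proportion to weights (total weight 5/2): Ragna (weight 1/2) → 1/5; Hallvard (weight 1) → 2/5; Brynja (weight 1) → 2/5.
Ragna predeceased; the 1/5 allotted to Ragna's branch passes to Ragna's issue by representation.
The 1/5 is divided into 4 equal shares of 1/20 among Asgeir, Jorunn, Tove, Ylva.
Asgeir is living and takes 1/20.
Jorunn is living and takes 1/20.
Tove is living and takes 1/20.
Ylva is living and takes 1/20.
Hallvard predeceased; the 2/5 allotted to Hallvard's branch passes to Hallvard's issue by representation.
The 2/5 is divided into 2 equal shares of 1/5 among Vidar, Eirik.
Vidar is living and takes 1/5.
Eirik is living and takes 1/5.
Brynja is living and takes 2/5.

Asgeir 1/20; Brynja 2/5; Eirik 1/5; Jorunn 1/20; Tove 1/20; Vidar 1/5; Ylva 1/20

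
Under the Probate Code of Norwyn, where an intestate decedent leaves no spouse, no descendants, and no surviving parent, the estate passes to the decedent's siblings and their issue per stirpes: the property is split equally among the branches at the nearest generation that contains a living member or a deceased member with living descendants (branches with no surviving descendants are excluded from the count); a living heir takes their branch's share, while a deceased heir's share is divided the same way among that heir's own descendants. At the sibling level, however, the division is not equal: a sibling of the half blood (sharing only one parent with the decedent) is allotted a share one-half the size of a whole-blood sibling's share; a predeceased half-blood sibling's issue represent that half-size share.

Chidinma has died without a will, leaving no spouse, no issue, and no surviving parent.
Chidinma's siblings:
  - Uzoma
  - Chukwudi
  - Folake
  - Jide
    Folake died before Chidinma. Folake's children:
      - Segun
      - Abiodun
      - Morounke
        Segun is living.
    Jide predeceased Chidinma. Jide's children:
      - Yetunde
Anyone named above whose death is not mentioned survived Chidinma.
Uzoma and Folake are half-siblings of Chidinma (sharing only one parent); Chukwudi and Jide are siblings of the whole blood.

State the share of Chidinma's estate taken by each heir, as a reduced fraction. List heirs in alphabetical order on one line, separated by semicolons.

No spouse, descendants, or parent survives, so the estate passes to Chidinma's siblings per stirpes.
Half-blood siblings count for one-half the weight of whole-blood siblings at the initial division.
Dividing 1 in proportion to weights (total weight 3): Uzoma (weight 1/2) → 1/6; Chukwudi (weight 1) → 1/3; Folake (weight 1/2) → 1/6; Jide (weight 1) → 1/3.
Uzoma is living and takes 1/6.
Chukwudi is living and takes 1/3.
Folake predeceased; the 1/6 allotted to Folake's branch passes to Folake's issue by representation.
The 1/6 is divided into 3 equal shares of 1/18 among Segun, Abiodun, Morounke.
Segun is living and takes 1/18.
Abiodun is living and takes 1/18.
Morounke is living and takes 1/18.
Jide predeceased; the 1/3 allotted to Jide's branch passes to Jide's issue by representation.
Yetunde is the sole taker at this level and receives the full 1/3.

Abiodun 1/18; Chukwudi 1/3; Morounke 1/18; Segun 1/18; Uzoma 1/6; Yetunde 1/3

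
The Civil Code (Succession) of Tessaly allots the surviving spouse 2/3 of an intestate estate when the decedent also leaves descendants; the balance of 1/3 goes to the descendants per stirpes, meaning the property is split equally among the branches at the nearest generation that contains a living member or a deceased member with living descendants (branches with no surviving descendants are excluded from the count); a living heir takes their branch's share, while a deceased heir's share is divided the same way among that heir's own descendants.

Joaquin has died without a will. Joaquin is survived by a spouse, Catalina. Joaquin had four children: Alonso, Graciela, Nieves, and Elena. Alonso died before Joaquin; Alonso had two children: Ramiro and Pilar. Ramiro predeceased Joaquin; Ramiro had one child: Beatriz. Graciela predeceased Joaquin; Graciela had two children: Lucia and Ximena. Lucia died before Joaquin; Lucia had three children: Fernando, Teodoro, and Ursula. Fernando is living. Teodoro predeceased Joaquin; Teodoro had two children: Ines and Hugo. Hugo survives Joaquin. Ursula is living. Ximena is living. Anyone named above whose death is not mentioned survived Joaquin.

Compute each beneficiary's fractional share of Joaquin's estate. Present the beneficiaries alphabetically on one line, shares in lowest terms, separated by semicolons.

Beatriz 1/24; Catalina 2/3; Elena 1/12; Fernando 1/72; Hugo 1/144; Ines 1/144; Nieves 1/12; Pilar 1/24; Ursula 1/72; Ximena 1/24

Catalina, as surviving spouse, takes 2/3.
The remaining 1/3 passes to Joaquin's descendants per stirpes.
The 1/3 is divided into 4 equal shares of 1/12 among Alonso, Graciela, Nieves, Elena.
Alonso predeceased; the 1/12 allotted to Alonso's branch passes to Alonso's issue by representation.
The 1/12 is divided into 2 equal shares of 1/24 among Ramiro, Pilar.
Ramiro predeceased; the 1/24 allotted to Ramiro's branch passes to Ramiro's issue by representation.
Beatriz is the sole taker at this level and receives the full 1/24.
Pilar is living and takes 1/24.
Graciela predeceased; the 1/12 allotted to Graciela's branch passes to Graciela's issue by representation.
The 1/12 is divided into 2 equal shares of 1/24 among Lucia, Ximena.
Lucia predeceased; the 1/24 allotted to Lucia's branch passes to Lucia's issue by representation.
The 1/24 is divided into 3 equal shares of 1/72 among Fernando, Teodoro, Ursula.
Fernando is living and takes 1/72.
Teodoro predeceased; the 1/72 allotted to Teodoro's branch passes to Teodoro's issue by representation.
The 1/72 is divided into 2 equal shares of 1/144 among Ines, Hugo.
Ines is living and takes 1/144.
Hugo is living and takes 1/144.
Ursula is living and takes 1/72.
Ximena is living and takes 1/24.
Nieves is living and takes 1/12.
Elena is living and takes 1/12.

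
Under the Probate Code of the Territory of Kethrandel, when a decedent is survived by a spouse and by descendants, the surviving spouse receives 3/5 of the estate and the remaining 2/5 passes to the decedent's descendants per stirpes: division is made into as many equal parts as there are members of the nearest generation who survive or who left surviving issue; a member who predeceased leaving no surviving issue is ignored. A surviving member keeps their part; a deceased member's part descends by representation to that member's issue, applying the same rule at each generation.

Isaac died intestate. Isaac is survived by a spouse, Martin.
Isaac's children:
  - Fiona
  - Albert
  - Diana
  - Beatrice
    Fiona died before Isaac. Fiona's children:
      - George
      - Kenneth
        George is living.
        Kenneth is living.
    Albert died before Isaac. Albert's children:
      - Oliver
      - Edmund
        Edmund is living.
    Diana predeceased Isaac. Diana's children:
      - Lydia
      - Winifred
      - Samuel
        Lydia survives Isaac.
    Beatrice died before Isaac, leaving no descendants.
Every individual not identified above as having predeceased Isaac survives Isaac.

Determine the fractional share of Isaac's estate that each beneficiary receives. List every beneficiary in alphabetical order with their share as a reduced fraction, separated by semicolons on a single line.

Edmund 1/15; George 1/15; Kenneth 1/15; Lydia 2/45; Martin 3/5; Oliver 1/15; Samuel 2/45; Winifred 2/45

Martin, as surviving spouse, takes 3/5.
The remaining 2/5 passes to Isaac's descendants per stirpes.
Beatrice left no surviving issue, so that branch lapses and is disregarded.
The 2/5 is divided into 3 equal shares of 2/15 among Fiona, Albert, Diana.
Fiona predeceased; the 2/15 allotted to Fiona's branch passes to Fiona's issue by representation.
The 2/15 is divided into 2 equal shares of 1/15 among George, Kenneth.
George is living and takes 1/15.
Kenneth is living and takes 1/15.
Albert predeceased; the 2/15 allotted to Albert's branch passes to Albert's issue by representation.
The 2/15 is divided into 2 equal shares of 1/15 among Oliver, Edmund.
Oliver is living and takes 1/15.
Edmund is living and takes 1/15.
Diana predeceased; the 2/15 allotted to Diana's branch passes to Diana's issue by representation.
The 2/15 is divided into 3 equal shares of 2/45 among Lydia, Winifred, Samuel.
Lydia is living and takes 2/45.
Winifred is living and takes 2/45.
Samuel is living and takes 2/45.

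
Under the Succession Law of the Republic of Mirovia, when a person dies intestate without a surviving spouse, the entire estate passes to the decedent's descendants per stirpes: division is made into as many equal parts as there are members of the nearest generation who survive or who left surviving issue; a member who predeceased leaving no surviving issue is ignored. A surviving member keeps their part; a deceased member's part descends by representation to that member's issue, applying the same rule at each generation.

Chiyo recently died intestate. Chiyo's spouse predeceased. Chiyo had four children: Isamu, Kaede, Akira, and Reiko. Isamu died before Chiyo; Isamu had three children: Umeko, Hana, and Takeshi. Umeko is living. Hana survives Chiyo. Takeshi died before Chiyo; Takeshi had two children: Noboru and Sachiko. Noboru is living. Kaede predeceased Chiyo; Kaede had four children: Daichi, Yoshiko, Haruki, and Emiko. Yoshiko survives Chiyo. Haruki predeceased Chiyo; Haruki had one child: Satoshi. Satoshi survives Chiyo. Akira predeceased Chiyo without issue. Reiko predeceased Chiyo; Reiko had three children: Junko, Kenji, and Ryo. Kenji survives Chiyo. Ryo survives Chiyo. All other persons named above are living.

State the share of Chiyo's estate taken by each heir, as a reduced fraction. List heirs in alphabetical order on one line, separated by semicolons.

There is no surviving spouse, so the entire estate passes to Chiyo's descendants per stirpes.
Akira left no surviving issue, so that branch lapses and is disregarded.
The estate is divided into 3 equal shares of 1/3 among Isamu, Kaede, Reiko.
Isamu predeceased; the 1/3 allotted to Isamu's branch passes to Isamu's issue by representation.
The 1/3 is divided into 3 equal shares of 1/9 among Umeko, Hana, Takeshi.
Umeko is living and takes 1/9.
Hana is living and takes 1/9.
Takeshi predeceased; the 1/9 allotted to Takeshi's branch passes to Takeshi's issue by representation.
The 1/9 is divided into 2 equal shares of 1/18 among Noboru, Sachiko.
Noboru is living and takes 1/18.
Sachiko is living and takes 1/18.
Kaede predeceased; the 1/3 allotted to Kaede's branch passes to Kaede's issue by representation.
The 1/3 is divided into 4 equal shares of 1/12 among Daichi, Yoshiko, Haruki, Emiko.
Daichi is living and takes 1/12.
Yoshiko is living and takes 1/12.
Haruki predeceased; the 1/12 allotted to Haruki's branch passes to Haruki's issue by representation.
Satoshi is the sole taker at this level and receives the full 1/12.
Emiko is living and takes 1/12.
Reiko predeceased; the 1/3 allotted to Reiko's branch passes to Reiko's issue by representation.
The 1/3 is divided into 3 equal shares of 1/9 among Junko, Kenji, Ryo.
Junko is living and takes 1/9.
Kenji is living and takes 1/9.
Ryo is living and takes 1/9.

Daichi 1/12; Emiko 1/12; Hana 1/9; Junko 1/9; Kenji 1/9; Noboru 1/18; Ryo 1/9; Sachiko 1/18; Satoshi 1/12; Umeko 1/9; Yoshiko 1/12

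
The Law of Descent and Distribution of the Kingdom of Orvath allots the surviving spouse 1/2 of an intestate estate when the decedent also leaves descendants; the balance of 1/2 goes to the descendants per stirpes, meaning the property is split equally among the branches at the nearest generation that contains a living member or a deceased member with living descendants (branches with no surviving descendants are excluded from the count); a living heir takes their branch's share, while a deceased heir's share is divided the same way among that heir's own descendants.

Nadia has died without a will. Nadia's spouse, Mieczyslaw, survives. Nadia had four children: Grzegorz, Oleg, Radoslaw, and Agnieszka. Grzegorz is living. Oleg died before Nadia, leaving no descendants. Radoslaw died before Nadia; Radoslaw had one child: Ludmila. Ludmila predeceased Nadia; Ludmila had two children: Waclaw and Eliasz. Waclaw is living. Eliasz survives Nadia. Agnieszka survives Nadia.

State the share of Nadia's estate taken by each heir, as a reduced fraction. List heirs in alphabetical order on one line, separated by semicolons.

Agnieszka 1/6; Eliasz 1/12; Grzegorz 1/6; Mieczyslaw 1/2; Waclaw 1/12

Mieczyslaw, as surviving spouse, takes 1/2.
The remaining 1/2 passes to Nadia's descendants per stirpes.
Oleg left no surviving issue, so that branch lapses and is disregarded.
The 1/2 is divided into 3 equal shares of 1/6 among Grzegorz, Radoslaw, Agnieszka.
Grzegorz is living and takes 1/6.
Radoslaw predeceased; the 1/6 allotted to Radoslaw's branch passes to Radoslaw's issue by representation.
Ludmila's line is the sole branch at this level, so the full 1/6 passes to Ludmila's issue by representation.
The 1/6 is divided into 2 equal shares of 1/12 among Waclaw, Eliasz.
Waclaw is living and takes 1/12.
Eliasz is living and takes 1/12.
Agnieszka is living and takes 1/6.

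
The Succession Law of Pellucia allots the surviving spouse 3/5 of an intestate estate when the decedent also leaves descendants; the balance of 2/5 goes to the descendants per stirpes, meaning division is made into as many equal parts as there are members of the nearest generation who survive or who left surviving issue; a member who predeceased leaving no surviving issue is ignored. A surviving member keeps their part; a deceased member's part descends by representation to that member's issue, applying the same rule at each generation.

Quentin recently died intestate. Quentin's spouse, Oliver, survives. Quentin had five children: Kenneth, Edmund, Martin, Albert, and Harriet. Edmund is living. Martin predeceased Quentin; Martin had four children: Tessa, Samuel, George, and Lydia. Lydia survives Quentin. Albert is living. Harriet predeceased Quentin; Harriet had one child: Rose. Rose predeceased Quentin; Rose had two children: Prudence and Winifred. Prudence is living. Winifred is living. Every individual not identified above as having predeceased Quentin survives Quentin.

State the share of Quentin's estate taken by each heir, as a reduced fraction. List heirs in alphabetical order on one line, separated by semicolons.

Oliver, as surviving spouse, takes 3/5.
The remaining 2/5 passes to Quentin's descendants per stirpes.
The 2/5 is divided into 5 equal shares of 2/25 among Kenneth, Edmund, Martin, Albert, Harriet.
Kenneth is living and takes 2/25.
Edmund is living and takes 2/25.
Martin predeceased; the 2/25 allotted to Martin's branch passes to Martin's issue by representation.
The 2/25 is divided into 4 equal shares of 1/50 among Tessa, Samuel, George, Lydia.
Tessa is living and takes 1/50.
Samuel is living and takes 1/50.
George is living and takes 1/50.
Lydia is living and takes 1/50.
Albert is living and takes 2/25.
Harriet predeceased; the 2/25 allotted to Harriet's branch passes to Harriet's issue by representation.
Rose's line is the sole branch at this level, so the full 2/25 passes to Rose's issue by representation.
The 2/25 is divided into 2 equal shares of 1/25 among Prudence, Winifred.
Prudence is living and takes 1/25.
Winifred is living and takes 1/25.

Albert 2/25; Edmund 2/25; George 1/50; Kenneth 2/25; Lydia 1/50; Oliver 3/5; Prudence 1/25; Samuel 1/50; Tessa 1/50; Winifred 1/25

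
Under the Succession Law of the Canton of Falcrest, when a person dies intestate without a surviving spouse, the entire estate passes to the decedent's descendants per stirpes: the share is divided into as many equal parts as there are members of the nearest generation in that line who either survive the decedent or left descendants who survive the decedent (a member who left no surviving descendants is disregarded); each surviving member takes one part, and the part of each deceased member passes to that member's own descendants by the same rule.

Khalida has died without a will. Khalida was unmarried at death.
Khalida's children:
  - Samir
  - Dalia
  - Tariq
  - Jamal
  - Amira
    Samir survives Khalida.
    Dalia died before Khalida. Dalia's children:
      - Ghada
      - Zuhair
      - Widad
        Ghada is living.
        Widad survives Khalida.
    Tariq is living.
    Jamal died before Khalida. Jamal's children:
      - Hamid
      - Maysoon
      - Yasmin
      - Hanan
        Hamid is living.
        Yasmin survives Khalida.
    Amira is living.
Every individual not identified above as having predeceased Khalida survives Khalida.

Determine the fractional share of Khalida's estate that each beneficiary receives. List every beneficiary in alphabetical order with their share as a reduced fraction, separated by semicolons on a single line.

Amira 1/5; Ghada 1/15; Hamid 1/20; Hanan 1/20; Maysoon 1/20; Samir 1/5; Tariq 1/5; Widad 1/15; Yasmin 1/20; Zuhair 1/15

There is no surviving spouse, so the entire estate passes to Khalida's descendants per stirpes.
The estate is divided into 5 equal shares of 1/5 among Samir, Dalia, Tariq, Jamal, Amira.
Samir is living and takes 1/5.
Dalia predeceased; the 1/5 allotted to Dalia's branch passes to Dalia's issue by representation.
The 1/5 is divided into 3 equal shares of 1/15 among Ghada, Zuhair, Widad.
Ghada is living and takes 1/15.
Zuhair is living and takes 1/15.
Widad is living and takes 1/15.
Tariq is living and takes 1/5.
Jamal predeceased; the 1/5 allotted to Jamal's branch passes to Jamal's issue by representation.
The 1/5 is divided into 4 equal shares of 1/20 among Hamid, Maysoon, Yasmin, Hanan.
Hamid is living and takes 1/20.
Maysoon is living and takes 1/20.
Yasmin is living and takes 1/20.
Hanan is living and takes 1/20.
Amira is living and takes 1/5.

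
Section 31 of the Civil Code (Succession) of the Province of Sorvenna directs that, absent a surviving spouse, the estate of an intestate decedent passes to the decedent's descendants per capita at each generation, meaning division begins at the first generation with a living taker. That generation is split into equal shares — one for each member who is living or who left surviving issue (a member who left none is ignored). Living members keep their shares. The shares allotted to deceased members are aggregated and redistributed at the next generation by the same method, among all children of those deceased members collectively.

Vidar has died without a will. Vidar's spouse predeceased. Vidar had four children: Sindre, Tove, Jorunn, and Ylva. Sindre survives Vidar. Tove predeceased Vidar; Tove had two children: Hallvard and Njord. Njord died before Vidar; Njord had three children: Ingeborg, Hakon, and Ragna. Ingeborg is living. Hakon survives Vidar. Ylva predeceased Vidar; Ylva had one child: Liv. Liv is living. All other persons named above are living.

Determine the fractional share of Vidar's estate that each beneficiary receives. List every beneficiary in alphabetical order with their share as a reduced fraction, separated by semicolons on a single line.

Hakon 1/18; Hallvard 1/6; Ingeborg 1/18; Jorunn 1/4; Liv 1/6; Ragna 1/18; Sindre 1/4

There is no surviving spouse, so the entire estate passes to Vidar's descendants per capita at each generation.
At generation 1 (Sindre, Tove, Jorunn, Ylva) there are 4 shares of (1)/4 = 1/4 each.
Living: Sindre and Jorunn — each takes 1/4.
Deceased: Tove and Ylva. Their combined 1/2 is pooled and carried to generation 2.
At generation 2 (Hallvard, Njord, Liv) there are 3 shares of (1/2)/3 = 1/6 each.
Living: Hallvard and Liv — each takes 1/6.
Deceased: Njord. That 1/6 share is carried to generation 3.
At generation 3 (Ingeborg, Hakon, Ragna) there are 3 shares of (1/6)/3 = 1/18 each.
Living: Ingeborg, Hakon, and Ragna — each takes 1/18.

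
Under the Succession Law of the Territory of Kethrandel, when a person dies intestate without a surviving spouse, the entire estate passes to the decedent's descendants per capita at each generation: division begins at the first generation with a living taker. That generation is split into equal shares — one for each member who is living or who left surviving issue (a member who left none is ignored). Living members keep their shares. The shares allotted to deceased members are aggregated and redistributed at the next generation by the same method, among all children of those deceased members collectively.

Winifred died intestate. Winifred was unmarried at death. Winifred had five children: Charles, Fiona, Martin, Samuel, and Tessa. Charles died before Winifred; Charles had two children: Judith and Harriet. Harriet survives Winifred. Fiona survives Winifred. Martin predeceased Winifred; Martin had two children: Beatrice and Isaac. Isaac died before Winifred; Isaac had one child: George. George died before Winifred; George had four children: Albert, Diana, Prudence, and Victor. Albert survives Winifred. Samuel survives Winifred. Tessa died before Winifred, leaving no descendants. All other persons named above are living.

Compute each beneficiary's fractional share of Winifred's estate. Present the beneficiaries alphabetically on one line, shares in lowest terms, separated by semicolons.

There is no surviving spouse, so the entire estate passes to Winifred's descendants per capita at each generation.
At generation 1 (Charles, Fiona, Martin, Samuel) there are 4 shares of (1)/4 = 1/4 each.
Living: Fiona and Samuel — each takes 1/4.
Deceased: Charles and Martin. Their combined 1/2 is pooled and carried to generation 2.
At generation 2 (Judith, Harriet, Beatrice, Isaac) there are 4 shares of (1/2)/4 = 1/8 each.
Living: Judith, Harriet, and Beatrice — each takes 1/8.
Deceased: Isaac. That 1/8 share is carried to generation 3.
At generation 3 (George) there are 1 shares of (1/8)/1 = 1/8 each.
Deceased: George. That 1/8 share is carried to generation 4.
At generation 4 (Albert, Diana, Prudence, Victor) there are 4 shares of (1/8)/4 = 1/32 each.
Living: Albert, Diana, Prudence, and Victor — each takes 1/32.

Albert 1/32; Beatrice 1/8; Diana 1/32; Fiona 1/4; Harriet 1/8; Judith 1/8; Prudence 1/32; Samuel 1/4; Victor 1/32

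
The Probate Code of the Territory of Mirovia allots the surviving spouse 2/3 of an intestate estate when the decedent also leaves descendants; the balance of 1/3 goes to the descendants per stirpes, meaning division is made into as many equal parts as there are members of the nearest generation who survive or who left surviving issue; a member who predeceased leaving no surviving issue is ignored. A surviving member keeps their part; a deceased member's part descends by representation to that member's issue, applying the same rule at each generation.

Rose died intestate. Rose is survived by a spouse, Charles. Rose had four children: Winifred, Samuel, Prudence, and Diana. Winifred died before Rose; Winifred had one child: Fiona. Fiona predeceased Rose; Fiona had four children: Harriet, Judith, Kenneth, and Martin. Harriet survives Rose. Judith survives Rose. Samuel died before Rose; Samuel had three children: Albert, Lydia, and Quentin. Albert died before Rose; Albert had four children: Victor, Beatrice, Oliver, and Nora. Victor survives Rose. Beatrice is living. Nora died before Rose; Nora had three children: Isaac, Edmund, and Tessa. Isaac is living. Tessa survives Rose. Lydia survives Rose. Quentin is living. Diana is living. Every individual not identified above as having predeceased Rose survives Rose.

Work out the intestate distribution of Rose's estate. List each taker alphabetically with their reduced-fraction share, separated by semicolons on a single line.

Beatrice 1/144; Charles 2/3; Diana 1/12; Edmund 1/432; Harriet 1/48; Isaac 1/432; Judith 1/48; Kenneth 1/48; Lydia 1/36; Martin 1/48; Oliver 1/144; Prudence 1/12; Quentin 1/36; Tessa 1/432; Victor 1/144

Charles, as surviving spouse, takes 2/3.
The remaining 1/3 passes to Rose's descendants per stirpes.
The 1/3 is divided into 4 equal shares of 1/12 among Winifred, Samuel, Prudence, Diana.
Winifred predeceased; the 1/12 allotted to Winifred's branch passes to Winifred's issue by representation.
Fiona's line is the sole branch at this level, so the full 1/12 passes to Fiona's issue by representation.
The 1/12 is divided into 4 equal shares of 1/48 among Harriet, Judith, Kenneth, Martin.
Harriet is living and takes 1/48.
Judith is living and takes 1/48.
Kenneth is living and takes 1/48.
Martin is living and takes 1/48.
Samuel predeceased; the 1/12 allotted to Samuel's branch passes to Samuel's issue by representation.
The 1/12 is divided into 3 equal shares of 1/36 among Albert, Lydia, Quentin.
Albert predeceased; the 1/36 allotted to Albert's branch passes to Albert's issue by representation.
The 1/36 is divided into 4 equal shares of 1/144 among Victor, Beatrice, Oliver, Nora.
Victor is living and takes 1/144.
Beatrice is living and takes 1/144.
Oliver is living and takes 1/144.
Nora predeceased; the 1/144 allotted to Nora's branch passes to Nora's issue by representation.
The 1/144 is divided into 3 equal shares of 1/432 among Isaac, Edmund, Tessa.
Isaac is living and takes 1/432.
Edmund is living and takes 1/432.
Tessa is living and takes 1/432.
Lydia is living and takes 1/36.
Quentin is living and takes 1/36.
Prudence is living and takes 1/12.
Diana is living and takes 1/12.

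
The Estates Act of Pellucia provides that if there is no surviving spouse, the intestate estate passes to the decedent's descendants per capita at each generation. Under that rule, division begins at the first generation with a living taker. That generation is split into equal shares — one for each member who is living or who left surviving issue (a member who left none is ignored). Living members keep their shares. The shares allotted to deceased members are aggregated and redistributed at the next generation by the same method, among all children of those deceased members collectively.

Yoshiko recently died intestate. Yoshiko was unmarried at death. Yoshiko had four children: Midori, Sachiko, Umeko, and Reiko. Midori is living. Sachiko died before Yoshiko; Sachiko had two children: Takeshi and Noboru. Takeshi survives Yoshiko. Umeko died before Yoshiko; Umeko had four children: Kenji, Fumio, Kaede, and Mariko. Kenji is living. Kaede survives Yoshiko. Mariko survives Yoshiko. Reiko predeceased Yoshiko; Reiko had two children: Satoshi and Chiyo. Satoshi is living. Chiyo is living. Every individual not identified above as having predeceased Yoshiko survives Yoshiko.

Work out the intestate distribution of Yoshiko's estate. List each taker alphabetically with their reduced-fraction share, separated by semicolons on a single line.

There is no surviving spouse, so the entire estate passes to Yoshiko's descendants per capita at each generation.
At generation 1 (Midori, Sachiko, Umeko, Reiko) there are 4 shares of (1)/4 = 1/4 each.
Living: Midori — each takes 1/4.
Deceased: Sachiko, Umeko, and Reiko. Their combined 3/4 is pooled and carried to generation 2.
At generation 2 (Takeshi, Noboru, Kenji, Fumio, Kaede, Mariko, Satoshi, Chiyo) there are 8 shares of (3/4)/8 = 3/32 each.
Living: Takeshi, Noboru, Kenji, Fumio, Kaede, Mariko, Satoshi, and Chiyo — each takes 3/32.

Chiyo 3/32; Fumio 3/32; Kaede 3/32; Kenji 3/32; Mariko 3/32; Midori 1/4; Noboru 3/32; Satoshi 3/32; Takeshi 3/32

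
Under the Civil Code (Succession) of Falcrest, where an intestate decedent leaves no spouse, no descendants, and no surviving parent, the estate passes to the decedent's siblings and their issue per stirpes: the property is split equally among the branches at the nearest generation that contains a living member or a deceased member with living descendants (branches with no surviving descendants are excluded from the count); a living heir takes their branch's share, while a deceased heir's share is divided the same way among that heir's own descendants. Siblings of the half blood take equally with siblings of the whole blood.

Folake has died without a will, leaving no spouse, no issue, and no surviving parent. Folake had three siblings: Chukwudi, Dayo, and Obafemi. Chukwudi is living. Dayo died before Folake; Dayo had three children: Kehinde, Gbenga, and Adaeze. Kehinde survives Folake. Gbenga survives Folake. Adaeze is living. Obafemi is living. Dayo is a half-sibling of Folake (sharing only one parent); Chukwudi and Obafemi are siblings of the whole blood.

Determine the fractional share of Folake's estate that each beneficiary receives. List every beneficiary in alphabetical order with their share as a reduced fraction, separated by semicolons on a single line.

Adaeze 1/9; Chukwudi 1/3; Gbenga 1/9; Kehinde 1/9; Obafemi 1/3

No spouse, descendants, or parent survives, so the estate passes to Folake's siblings per stirpes.
Half-blood and whole-blood siblings take equally under the stated rule.
The estate is divided into 3 equal shares of 1/3 among Chukwudi, Dayo, Obafemi.
Chukwudi is living and takes 1/3.
Dayo predeceased; the 1/3 allotted to Dayo's branch passes to Dayo's issue by representation.
The 1/3 is divided into 3 equal shares of 1/9 among Kehinde, Gbenga, Adaeze.
Kehinde is living and takes 1/9.
Gbenga is living and takes 1/9.
Adaeze is living and takes 1/9.
Obafemi is living and takes 1/3.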